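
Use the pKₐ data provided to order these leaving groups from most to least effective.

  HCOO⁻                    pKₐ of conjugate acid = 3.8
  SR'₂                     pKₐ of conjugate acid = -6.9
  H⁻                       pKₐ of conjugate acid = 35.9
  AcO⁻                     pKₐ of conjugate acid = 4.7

SR'₂ > HCOO⁻ > AcO⁻ > H⁻

Lower conjugate-acid pKₐ ⇒ weaker base ⇒ better leaving group.
Sorting by the given values: SR'₂ (-6.9), HCOO⁻ (3.8), AcO⁻ (4.7), H⁻ (35.9).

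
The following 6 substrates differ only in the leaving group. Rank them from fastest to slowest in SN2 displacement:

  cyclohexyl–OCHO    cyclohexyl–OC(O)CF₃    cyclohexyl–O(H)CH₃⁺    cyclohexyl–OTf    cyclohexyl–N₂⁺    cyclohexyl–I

cyclohexyl–N₂⁺ > cyclohexyl–OTf > cyclohexyl–I > cyclohexyl–O(H)CH₃⁺ > cyclohexyl–OC(O)CF₃ > cyclohexyl–OCHO

With the same alkyl group throughout, only the leaving group differentiates the rates.
The more stable X⁻ (or X) is on its own — i.e. the weaker a base it is — the better a leaving group it makes.
cyclohexyl–N₂⁺ loses N₂: no meaningful conjugate acid; N₂ departs as an exceptionally stable neutral molecule
cyclohexyl–OTf loses OTf⁻: pKₐ(CF₃SO₃H (triflic acid)) ≈ -14
cyclohexyl–I loses I⁻: pKₐ(HI) ≈ -10
cyclohexyl–O(H)CH₃⁺ loses R'OH: pKₐ(R'OH₂⁺) ≈ -2.4
cyclohexyl–OC(O)CF₃ loses CF₃COO⁻: pKₐ(CF₃COOH) ≈ 0.2
cyclohexyl–OCHO loses HCOO⁻: pKₐ(HCOOH) ≈ 3.8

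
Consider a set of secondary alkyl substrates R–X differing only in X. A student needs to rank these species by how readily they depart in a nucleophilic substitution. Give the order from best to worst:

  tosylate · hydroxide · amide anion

The more stable X⁻ (or X) is on its own — i.e. the weaker a base it is — the better a leaving group it makes.
tosylate: pKₐ(p-CH₃C₆H₄SO₃H (TsOH)) ≈ -2.8
hydroxide: pKₐ(H₂O) ≈ 15.7 — strong base; essentially never leaves without prior activation
amide anion: pKₐ(NH₃) ≈ 38 — extremely strong base; never a leaving group

tosylate > hydroxide > amide anion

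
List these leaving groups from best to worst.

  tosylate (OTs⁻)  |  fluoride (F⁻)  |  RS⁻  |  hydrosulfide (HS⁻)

The more stable X⁻ (or X) is on its own — i.e. the weaker a base it is — the better a leaving group it makes.
tosylate (OTs⁻): pKₐ(p-CH₃C₆H₄SO₃H (TsOH)) ≈ -2.8
fluoride (F⁻): pKₐ(HF) ≈ 3.2
hydrosulfide (HS⁻): pKₐ(H₂S) ≈ 7
RS⁻: pKₐ(RSH (a thiol)) ≈ 10.5

tosylate (OTs⁻) > fluoride (F⁻) > hydrosulfide (HS⁻) > RS⁻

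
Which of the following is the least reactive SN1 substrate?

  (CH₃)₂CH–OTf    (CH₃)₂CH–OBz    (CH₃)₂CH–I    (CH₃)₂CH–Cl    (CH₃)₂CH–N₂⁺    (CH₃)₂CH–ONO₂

(CH₃)₂CH–OBz

Identical carbon frameworks mean the comparison reduces to leaving-group quality.
A good leaving group is a weak base: the lower the pKₐ of its conjugate acid, the more readily it departs.
(CH₃)₂CH–N₂⁺ loses N₂: no meaningful conjugate acid; N₂ departs as an exceptionally stable neutral molecule
(CH₃)₂CH–OTf loses OTf⁻: pKₐ(CF₃SO₃H (triflic acid)) ≈ -14
(CH₃)₂CH–I loses I⁻: pKₐ(HI) ≈ -10
(CH₃)₂CH–Cl loses Cl⁻: pKₐ(HCl) ≈ -7
(CH₃)₂CH–ONO₂ loses NO₃⁻: pKₐ(HNO₃) ≈ -1.3
(CH₃)₂CH–OBz loses PhCOO⁻: pKₐ(C₆H₅COOH) ≈ 4.2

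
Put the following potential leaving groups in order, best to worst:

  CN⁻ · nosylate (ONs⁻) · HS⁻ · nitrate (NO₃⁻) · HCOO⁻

nosylate (ONs⁻) > nitrate (NO₃⁻) > HCOO⁻ > HS⁻ > CN⁻

nosylate (ONs⁻): pKₐ(p-O₂NC₆H₄SO₃H) ≈ -3.5 — p-nitro group further stabilises the sulfonate
nitrate (NO₃⁻): pKₐ(HNO₃) ≈ -1.3 — resonance-delocalised over three oxygens
HCOO⁻: pKₐ(HCOOH) ≈ 3.8
HS⁻: pKₐ(H₂S) ≈ 7 — larger and more polarisable than the oxygen analogue
CN⁻: pKₐ(HCN) ≈ 9.2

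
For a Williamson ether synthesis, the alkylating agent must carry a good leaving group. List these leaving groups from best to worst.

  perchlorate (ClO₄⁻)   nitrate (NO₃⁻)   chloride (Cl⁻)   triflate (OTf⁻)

triflate (OTf⁻) > perchlorate (ClO₄⁻) > chloride (Cl⁻) > nitrate (NO₃⁻)

triflate (OTf⁻): pKₐ(CF₃SO₃H (triflic acid)) ≈ -14
perchlorate (ClO₄⁻): pKₐ(HClO₄) ≈ -10
chloride (Cl⁻): pKₐ(HCl) ≈ -7
nitrate (NO₃⁻): pKₐ(HNO₃) ≈ -1.3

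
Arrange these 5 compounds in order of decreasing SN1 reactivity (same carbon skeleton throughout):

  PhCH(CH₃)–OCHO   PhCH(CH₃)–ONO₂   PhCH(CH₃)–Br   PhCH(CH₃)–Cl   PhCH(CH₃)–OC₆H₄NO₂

PhCH(CH₃)–Br > PhCH(CH₃)–Cl > PhCH(CH₃)–ONO₂ > PhCH(CH₃)–OCHO > PhCH(CH₃)–OC₆H₄NO₂

Identical carbon frameworks mean the comparison reduces to leaving-group quality.
The more stable X⁻ (or X) is on its own — i.e. the weaker a base it is — the better a leaving group it makes.
PhCH(CH₃)–Br loses Br⁻: pKₐ(HBr) ≈ -9
PhCH(CH₃)–Cl loses Cl⁻: pKₐ(HCl) ≈ -7
PhCH(CH₃)–ONO₂ loses NO₃⁻: pKₐ(HNO₃) ≈ -1.3
PhCH(CH₃)–OCHO loses HCOO⁻: pKₐ(HCOOH) ≈ 3.8
PhCH(CH₃)–OC₆H₄NO₂ loses p-O₂N–C₆H₄–O⁻: pKₐ(p-nitrophenol) ≈ 7.2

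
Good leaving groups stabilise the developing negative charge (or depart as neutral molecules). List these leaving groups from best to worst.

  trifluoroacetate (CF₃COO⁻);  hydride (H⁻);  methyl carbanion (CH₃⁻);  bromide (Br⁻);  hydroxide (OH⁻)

bromide (Br⁻) > trifluoroacetate (CF₃COO⁻) > hydroxide (OH⁻) > hydride (H⁻) > methyl carbanion (CH₃⁻)

A good leaving group is a weak base: the lower the pKₐ of its conjugate acid, the more readily it departs.
bromide (Br⁻): pKₐ(HBr) ≈ -9
trifluoroacetate (CF₃COO⁻): pKₐ(CF₃COOH) ≈ 0.2
hydroxide (OH⁻): pKₐ(H₂O) ≈ 15.7
hydride (H⁻): pKₐ(H₂) ≈ 36
methyl carbanion (CH₃⁻): pKₐ(CH₄) ≈ 48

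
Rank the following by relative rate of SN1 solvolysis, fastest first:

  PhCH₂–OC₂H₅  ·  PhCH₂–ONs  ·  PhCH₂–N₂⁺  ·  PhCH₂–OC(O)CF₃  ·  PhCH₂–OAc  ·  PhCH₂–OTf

PhCH₂–N₂⁺ > PhCH₂–OTf > PhCH₂–ONs > PhCH₂–OC(O)CF₃ > PhCH₂–OAc > PhCH₂–OC₂H₅

Identical carbon frameworks mean the comparison reduces to leaving-group quality.
Leaving-group ability tracks the stability of the departed species; conjugate-acid pKₐ is the usual yardstick (lower pKₐ → better LG).
PhCH₂–N₂⁺ loses N₂: no meaningful conjugate acid; N₂ departs as an exceptionally stable neutral molecule
PhCH₂–OTf loses OTf⁻: pKₐ(CF₃SO₃H (triflic acid)) ≈ -14
PhCH₂–ONs loses ONs⁻: pKₐ(p-O₂NC₆H₄SO₃H) ≈ -3.5
PhCH₂–OC(O)CF₃ loses CF₃COO⁻: pKₐ(CF₃COOH) ≈ 0.2
PhCH₂–OAc loses AcO⁻: pKₐ(CH₃COOH) ≈ 4.8
PhCH₂–OC₂H₅ loses CH₃CH₂O⁻: pKₐ(CH₃CH₂OH) ≈ 16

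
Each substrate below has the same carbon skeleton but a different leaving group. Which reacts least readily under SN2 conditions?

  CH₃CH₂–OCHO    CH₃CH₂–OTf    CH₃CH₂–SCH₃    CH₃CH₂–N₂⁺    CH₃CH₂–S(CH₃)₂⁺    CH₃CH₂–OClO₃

CH₃CH₂–SCH₃

Same R in every case — rank the leaving groups.
A good leaving group is a weak base: the lower the pKₐ of its conjugate acid, the more readily it departs.
CH₃CH₂–N₂⁺ loses N₂: no meaningful conjugate acid; N₂ departs as an exceptionally stable neutral molecule
CH₃CH₂–OTf loses OTf⁻: pKₐ(CF₃SO₃H (triflic acid)) ≈ -14
CH₃CH₂–OClO₃ loses ClO₄⁻: pKₐ(HClO₄) ≈ -10
CH₃CH₂–S(CH₃)₂⁺ loses SR'₂: pKₐ(R'₂SH⁺) ≈ -7
CH₃CH₂–OCHO loses HCOO⁻: pKₐ(HCOOH) ≈ 3.8
CH₃CH₂–SCH₃ loses RS⁻: pKₐ(RSH (a thiol)) ≈ 10.5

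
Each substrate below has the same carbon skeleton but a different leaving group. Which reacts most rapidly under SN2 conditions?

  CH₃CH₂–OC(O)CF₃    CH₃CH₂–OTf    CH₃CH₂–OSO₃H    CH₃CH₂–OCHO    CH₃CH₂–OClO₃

CH₃CH₂–OTf

With the same alkyl group throughout, only the leaving group differentiates the rates.
A good leaving group is a weak base: the lower the pKₐ of its conjugate acid, the more readily it departs.
CH₃CH₂–OTf loses OTf⁻: pKₐ(CF₃SO₃H (triflic acid)) ≈ -14
CH₃CH₂–OClO₃ loses ClO₄⁻: pKₐ(HClO₄) ≈ -10
CH₃CH₂–OSO₃H loses HSO₄⁻: pKₐ(H₂SO₄) ≈ -3
CH₃CH₂–OC(O)CF₃ loses CF₃COO⁻: pKₐ(CF₃COOH) ≈ 0.2
CH₃CH₂–OCHO loses HCOO⁻: pKₐ(HCOOH) ≈ 3.8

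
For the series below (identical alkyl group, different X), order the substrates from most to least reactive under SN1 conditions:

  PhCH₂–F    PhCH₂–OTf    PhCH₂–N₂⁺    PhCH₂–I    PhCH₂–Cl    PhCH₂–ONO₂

PhCH₂–N₂⁺ > PhCH₂–OTf > PhCH₂–I > PhCH₂–Cl > PhCH₂–ONO₂ > PhCH₂–F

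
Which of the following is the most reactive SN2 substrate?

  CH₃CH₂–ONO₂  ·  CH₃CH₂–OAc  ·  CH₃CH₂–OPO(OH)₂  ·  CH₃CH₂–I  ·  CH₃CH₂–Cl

CH₃CH₂–I

The skeletons are identical, so relative rate is governed entirely by leaving-group ability.
The more stable X⁻ (or X) is on its own — i.e. the weaker a base it is — the better a leaving group it makes.
CH₃CH₂–I loses I⁻: pKₐ(HI) ≈ -10
CH₃CH₂–Cl loses Cl⁻: pKₐ(HCl) ≈ -7
CH₃CH₂–ONO₂ loses NO₃⁻: pKₐ(HNO₃) ≈ -1.3
CH₃CH₂–OPO(OH)₂ loses H₂PO₄⁻: pKₐ(H₃PO₄) ≈ 2.1
CH₃CH₂–OAc loses AcO⁻: pKₐ(CH₃COOH) ≈ 4.8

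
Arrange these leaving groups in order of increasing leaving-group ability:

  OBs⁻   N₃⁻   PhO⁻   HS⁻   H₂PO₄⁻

PhO⁻ < HS⁻ < N₃⁻ < H₂PO₄⁻ < OBs⁻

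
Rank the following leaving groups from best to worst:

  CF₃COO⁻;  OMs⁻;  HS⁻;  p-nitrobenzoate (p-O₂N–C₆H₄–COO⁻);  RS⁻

OMs⁻ > CF₃COO⁻ > p-nitrobenzoate (p-O₂N–C₆H₄–COO⁻) > HS⁻ > RS⁻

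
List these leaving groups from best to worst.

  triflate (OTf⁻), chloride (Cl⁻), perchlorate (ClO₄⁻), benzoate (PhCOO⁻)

triflate (OTf⁻): pKₐ(CF₃SO₃H (triflic acid)) ≈ -14
perchlorate (ClO₄⁻): pKₐ(HClO₄) ≈ -10
chloride (Cl⁻): pKₐ(HCl) ≈ -7 — moderately weak base
benzoate (PhCOO⁻): pKₐ(C₆H₅COOH) ≈ 4.2

triflate (OTf⁻) > perchlorate (ClO₄⁻) > chloride (Cl⁻) > benzoate (PhCOO⁻)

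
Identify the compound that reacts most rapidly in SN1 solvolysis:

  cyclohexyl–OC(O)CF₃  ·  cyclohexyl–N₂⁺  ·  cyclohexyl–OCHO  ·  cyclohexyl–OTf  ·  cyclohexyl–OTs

cyclohexyl–N₂⁺

With the same alkyl group throughout, only the leaving group differentiates the rates.
Rank by basicity of the departing species: weakest base leaves most easily.
cyclohexyl–N₂⁺ loses N₂: no meaningful conjugate acid; N₂ departs as an exceptionally stable neutral molecule
cyclohexyl–OTf loses OTf⁻: pKₐ(CF₃SO₃H (triflic acid)) ≈ -14
cyclohexyl–OTs loses OTs⁻: pKₐ(p-CH₃C₆H₄SO₃H (TsOH)) ≈ -2.8
cyclohexyl–OC(O)CF₃ loses CF₃COO⁻: pKₐ(CF₃COOH) ≈ 0.2
cyclohexyl–OCHO loses HCOO⁻: pKₐ(HCOOH) ≈ 3.8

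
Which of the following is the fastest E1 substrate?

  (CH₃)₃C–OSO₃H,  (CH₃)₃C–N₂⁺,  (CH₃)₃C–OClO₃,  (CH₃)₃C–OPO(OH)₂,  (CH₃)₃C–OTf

With the same alkyl group throughout, only the leaving group differentiates the rates.
Rank by basicity of the departing species: weakest base leaves most easily.
(CH₃)₃C–N₂⁺ loses N₂: no meaningful conjugate acid; N₂ departs as an exceptionally stable neutral molecule
(CH₃)₃C–OTf loses OTf⁻: pKₐ(CF₃SO₃H (triflic acid)) ≈ -14
(CH₃)₃C–OClO₃ loses ClO₄⁻: pKₐ(HClO₄) ≈ -10
(CH₃)₃C–OSO₃H loses HSO₄⁻: pKₐ(H₂SO₄) ≈ -3
(CH₃)₃C–OPO(OH)₂ loses H₂PO₄⁻: pKₐ(H₃PO₄) ≈ 2.1

(CH₃)₃C–N₂⁺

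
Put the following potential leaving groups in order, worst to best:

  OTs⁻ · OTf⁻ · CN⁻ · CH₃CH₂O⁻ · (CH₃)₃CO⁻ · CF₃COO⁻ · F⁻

(CH₃)₃CO⁻ < CH₃CH₂O⁻ < CN⁻ < F⁻ < CF₃COO⁻ < OTs⁻ < OTf⁻

OTf⁻: pKₐ(CF₃SO₃H (triflic acid)) ≈ -14 — charge spread over three oxygens and a CF₃ group; the premier leaving group in synthesis
OTs⁻: pKₐ(p-CH₃C₆H₄SO₃H (TsOH)) ≈ -2.8 — resonance-delocalised arenesulfonate
CF₃COO⁻: pKₐ(CF₃COOH) ≈ 0.2 — strongly electron-withdrawing CF₃ stabilises the carboxylate
F⁻: pKₐ(HF) ≈ 3.2 — small and strongly basic; the poor halide leaving group
CN⁻: pKₐ(HCN) ≈ 9.2
CH₃CH₂O⁻: pKₐ(CH₃CH₂OH) ≈ 16
(CH₃)₃CO⁻: pKₐ(t-BuOH) ≈ 18 — bulky, strongly basic alkoxide
Reversing gives the worst-to-best order requested.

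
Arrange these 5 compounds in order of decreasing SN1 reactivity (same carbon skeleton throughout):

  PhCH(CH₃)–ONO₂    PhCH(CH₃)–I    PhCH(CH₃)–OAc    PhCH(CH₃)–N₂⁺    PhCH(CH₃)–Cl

PhCH(CH₃)–N₂⁺ > PhCH(CH₃)–I > PhCH(CH₃)–Cl > PhCH(CH₃)–ONO₂ > PhCH(CH₃)–OAc

Same R in every case — rank the leaving groups.
Rank by basicity of the departing species: weakest base leaves most easily.
PhCH(CH₃)–N₂⁺ loses N₂: no meaningful conjugate acid; N₂ departs as an exceptionally stable neutral molecule
PhCH(CH₃)–I loses I⁻: pKₐ(HI) ≈ -10
PhCH(CH₃)–Cl loses Cl⁻: pKₐ(HCl) ≈ -7
PhCH(CH₃)–ONO₂ loses NO₃⁻: pKₐ(HNO₃) ≈ -1.3
PhCH(CH₃)–OAc loses AcO⁻: pKₐ(CH₃COOH) ≈ 4.8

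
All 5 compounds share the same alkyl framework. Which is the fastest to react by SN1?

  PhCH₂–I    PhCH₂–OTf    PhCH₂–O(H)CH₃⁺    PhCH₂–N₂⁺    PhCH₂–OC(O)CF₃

PhCH₂–N₂⁺

Identical carbon frameworks mean the comparison reduces to leaving-group quality.
A good leaving group is a weak base: the lower the pKₐ of its conjugate acid, the more readily it departs.
PhCH₂–N₂⁺ loses N₂: no meaningful conjugate acid; N₂ departs as an exceptionally stable neutral molecule
PhCH₂–OTf loses OTf⁻: pKₐ(CF₃SO₃H (triflic acid)) ≈ -14
PhCH₂–I loses I⁻: pKₐ(HI) ≈ -10
PhCH₂–O(H)CH₃⁺ loses R'OH: pKₐ(R'OH₂⁺) ≈ -2.4
PhCH₂–OC(O)CF₃ loses CF₃COO⁻: pKₐ(CF₃COOH) ≈ 0.2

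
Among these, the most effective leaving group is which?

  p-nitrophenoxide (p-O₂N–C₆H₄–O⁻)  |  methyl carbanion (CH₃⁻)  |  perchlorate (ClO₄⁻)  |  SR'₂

The more stable X⁻ (or X) is on its own — i.e. the weaker a base it is — the better a leaving group it makes.
perchlorate (ClO₄⁻): pKₐ(HClO₄) ≈ -10
SR'₂: pKₐ(R'₂SH⁺) ≈ -7
p-nitrophenoxide (p-O₂N–C₆H₄–O⁻): pKₐ(p-nitrophenol) ≈ 7.2
methyl carbanion (CH₃⁻): pKₐ(CH₄) ≈ 48

perchlorate (ClO₄⁻)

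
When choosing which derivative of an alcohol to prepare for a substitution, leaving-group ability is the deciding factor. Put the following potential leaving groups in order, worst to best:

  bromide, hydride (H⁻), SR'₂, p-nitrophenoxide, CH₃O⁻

hydride (H⁻) < CH₃O⁻ < p-nitrophenoxide < SR'₂ < bromide

bromide: pKₐ(HBr) ≈ -9
SR'₂: pKₐ(R'₂SH⁺) ≈ -7
p-nitrophenoxide: pKₐ(p-nitrophenol) ≈ 7.2
CH₃O⁻: pKₐ(CH₃OH) ≈ 15.5
hydride (H⁻): pKₐ(H₂) ≈ 36
Reversing gives the worst-to-best order requested.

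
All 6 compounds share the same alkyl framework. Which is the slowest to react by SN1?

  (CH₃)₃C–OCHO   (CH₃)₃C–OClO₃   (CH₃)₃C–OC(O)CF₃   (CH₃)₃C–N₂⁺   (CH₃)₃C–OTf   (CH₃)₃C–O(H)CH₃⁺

Same R in every case — rank the leaving groups.
A good leaving group is a weak base: the lower the pKₐ of its conjugate acid, the more readily it departs.
(CH₃)₃C–N₂⁺ loses N₂: no meaningful conjugate acid; N₂ departs as an exceptionally stable neutral molecule
(CH₃)₃C–OTf loses OTf⁻: pKₐ(CF₃SO₃H (triflic acid)) ≈ -14
(CH₃)₃C–OClO₃ loses ClO₄⁻: pKₐ(HClO₄) ≈ -10
(CH₃)₃C–O(H)CH₃⁺ loses R'OH: pKₐ(R'OH₂⁺) ≈ -2.4
(CH₃)₃C–OC(O)CF₃ loses CF₃COO⁻: pKₐ(CF₃COOH) ≈ 0.2
(CH₃)₃C–OCHO loses HCOO⁻: pKₐ(HCOOH) ≈ 3.8

(CH₃)₃C–OCHO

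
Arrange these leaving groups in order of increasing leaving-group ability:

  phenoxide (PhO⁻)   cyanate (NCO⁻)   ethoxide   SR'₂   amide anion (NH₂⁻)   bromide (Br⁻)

amide anion (NH₂⁻) < ethoxide < phenoxide (PhO⁻) < cyanate (NCO⁻) < SR'₂ < bromide (Br⁻)

bromide (Br⁻): pKₐ(HBr) ≈ -9 — weak base; good leaving group
SR'₂: pKₐ(R'₂SH⁺) ≈ -7
cyanate (NCO⁻): pKₐ(HOCN) ≈ 3.5 — resonance between N and O
phenoxide (PhO⁻): pKₐ(C₆H₅OH (phenol)) ≈ 10 — resonance into the ring helps, but still a poor LG
ethoxide: pKₐ(CH₃CH₂OH) ≈ 16 — strong base; alkoxides do not leave unassisted
amide anion (NH₂⁻): pKₐ(NH₃) ≈ 38
The question asks for worst first, so the sequence is read in increasing leaving-group ability.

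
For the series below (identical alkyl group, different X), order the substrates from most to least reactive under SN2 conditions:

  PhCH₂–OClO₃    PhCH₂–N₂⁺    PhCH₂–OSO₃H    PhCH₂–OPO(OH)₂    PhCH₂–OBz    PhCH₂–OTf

Same R in every case — rank the leaving groups.
A good leaving group is a weak base: the lower the pKₐ of its conjugate acid, the more readily it departs.
PhCH₂–N₂⁺ loses N₂: no meaningful conjugate acid; N₂ departs as an exceptionally stable neutral molecule
PhCH₂–OTf loses OTf⁻: pKₐ(CF₃SO₃H (triflic acid)) ≈ -14
PhCH₂–OClO₃ loses ClO₄⁻: pKₐ(HClO₄) ≈ -10
PhCH₂–OSO₃H loses HSO₄⁻: pKₐ(H₂SO₄) ≈ -3
PhCH₂–OPO(OH)₂ loses H₂PO₄⁻: pKₐ(H₃PO₄) ≈ 2.1
PhCH₂–OBz loses PhCOO⁻: pKₐ(C₆H₅COOH) ≈ 4.2

PhCH₂–N₂⁺ > PhCH₂–OTf > PhCH₂–OClO₃ > PhCH₂–OSO₃H > PhCH₂–OPO(OH)₂ > PhCH₂–OBz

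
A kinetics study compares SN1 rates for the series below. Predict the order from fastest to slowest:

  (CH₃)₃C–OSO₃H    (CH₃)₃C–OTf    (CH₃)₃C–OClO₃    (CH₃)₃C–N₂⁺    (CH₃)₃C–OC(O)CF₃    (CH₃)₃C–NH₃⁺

With the same alkyl group throughout, only the leaving group differentiates the rates.
The more stable X⁻ (or X) is on its own — i.e. the weaker a base it is — the better a leaving group it makes.
(CH₃)₃C–N₂⁺ loses N₂: no meaningful conjugate acid; N₂ departs as an exceptionally stable neutral molecule
(CH₃)₃C–OTf loses OTf⁻: pKₐ(CF₃SO₃H (triflic acid)) ≈ -14
(CH₃)₃C–OClO₃ loses ClO₄⁻: pKₐ(HClO₄) ≈ -10
(CH₃)₃C–OSO₃H loses HSO₄⁻: pKₐ(H₂SO₄) ≈ -3
(CH₃)₃C–OC(O)CF₃ loses CF₃COO⁻: pKₐ(CF₃COOH) ≈ 0.2
(CH₃)₃C–NH₃⁺ loses NH₃: pKₐ(NH₄⁺) ≈ 9.2

(CH₃)₃C–N₂⁺ > (CH₃)₃C–OTf > (CH₃)₃C–OClO₃ > (CH₃)₃C–OSO₃H > (CH₃)₃C–OC(O)CF₃ > (CH₃)₃C–NH₃⁺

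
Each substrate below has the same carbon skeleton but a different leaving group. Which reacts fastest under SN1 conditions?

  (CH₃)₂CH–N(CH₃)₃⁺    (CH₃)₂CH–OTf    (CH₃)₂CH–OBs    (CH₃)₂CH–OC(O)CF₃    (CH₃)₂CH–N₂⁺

(CH₃)₂CH–N₂⁺

The skeletons are identical, so relative rate is governed entirely by leaving-group ability.
A good leaving group is a weak base: the lower the pKₐ of its conjugate acid, the more readily it departs.
(CH₃)₂CH–N₂⁺ loses N₂: no meaningful conjugate acid; N₂ departs as an exceptionally stable neutral molecule
(CH₃)₂CH–OTf loses OTf⁻: pKₐ(CF₃SO₃H (triflic acid)) ≈ -14
(CH₃)₂CH–OBs loses OBs⁻: pKₐ(p-BrC₆H₄SO₃H) ≈ -2.8
(CH₃)₂CH–OC(O)CF₃ loses CF₃COO⁻: pKₐ(CF₃COOH) ≈ 0.2
(CH₃)₂CH–N(CH₃)₃⁺ loses NR'₃: pKₐ(R'₃NH⁺) ≈ 10.7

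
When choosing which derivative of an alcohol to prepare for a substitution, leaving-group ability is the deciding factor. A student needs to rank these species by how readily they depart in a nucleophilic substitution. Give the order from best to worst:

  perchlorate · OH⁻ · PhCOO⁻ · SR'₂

perchlorate > SR'₂ > PhCOO⁻ > OH⁻

perchlorate: pKₐ(HClO₄) ≈ -10 — extremely weak base; rarely used for safety reasons
SR'₂: pKₐ(R'₂SH⁺) ≈ -7
PhCOO⁻: pKₐ(C₆H₅COOH) ≈ 4.2 — aryl carboxylate
OH⁻: pKₐ(H₂O) ≈ 15.7 — strong base; essentially never leaves without prior activation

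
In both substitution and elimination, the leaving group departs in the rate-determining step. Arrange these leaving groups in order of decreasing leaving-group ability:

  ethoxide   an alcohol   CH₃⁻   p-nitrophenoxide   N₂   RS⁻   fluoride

The more stable X⁻ (or X) is on its own — i.e. the weaker a base it is — the better a leaving group it makes.
N₂: no meaningful conjugate acid; N₂ departs as an exceptionally stable neutral molecule
an alcohol: pKₐ(R'OH₂⁺) ≈ -2.4
fluoride: pKₐ(HF) ≈ 3.2
p-nitrophenoxide: pKₐ(p-nitrophenol) ≈ 7.2
RS⁻: pKₐ(RSH (a thiol)) ≈ 10.5
ethoxide: pKₐ(CH₃CH₂OH) ≈ 16
CH₃⁻: pKₐ(CH₄) ≈ 48

N₂ > an alcohol > fluoride > p-nitrophenoxide > RS⁻ > ethoxide > CH₃⁻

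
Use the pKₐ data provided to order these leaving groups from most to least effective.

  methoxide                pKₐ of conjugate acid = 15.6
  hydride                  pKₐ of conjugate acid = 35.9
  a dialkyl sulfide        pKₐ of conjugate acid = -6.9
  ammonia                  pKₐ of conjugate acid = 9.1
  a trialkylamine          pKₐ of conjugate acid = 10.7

a dialkyl sulfide > ammonia > a trialkylamine > methoxide > hydride

Lower conjugate-acid pKₐ ⇒ weaker base ⇒ better leaving group.
Sorting by the given values: a dialkyl sulfide (-6.9), ammonia (9.1), a trialkylamine (10.7), methoxide (15.6), hydride (35.9).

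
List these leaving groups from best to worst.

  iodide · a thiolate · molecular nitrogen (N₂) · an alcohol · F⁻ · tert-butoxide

molecular nitrogen (N₂): no meaningful conjugate acid; N₂ departs as an exceptionally stable neutral molecule
iodide: pKₐ(HI) ≈ -10
an alcohol: pKₐ(R'OH₂⁺) ≈ -2.4 — neutral; leaves from a protonated ether (an oxonium ion, R–O(H)R'⁺)
F⁻: pKₐ(HF) ≈ 3.2
a thiolate: pKₐ(RSH (a thiol)) ≈ 10.5
tert-butoxide: pKₐ(t-BuOH) ≈ 18 — bulky, strongly basic alkoxide

molecular nitrogen (N₂) > iodide > an alcohol > F⁻ > a thiolate > tert-butoxide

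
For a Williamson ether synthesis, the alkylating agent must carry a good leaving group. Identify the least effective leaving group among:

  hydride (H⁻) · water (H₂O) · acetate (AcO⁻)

hydride (H⁻)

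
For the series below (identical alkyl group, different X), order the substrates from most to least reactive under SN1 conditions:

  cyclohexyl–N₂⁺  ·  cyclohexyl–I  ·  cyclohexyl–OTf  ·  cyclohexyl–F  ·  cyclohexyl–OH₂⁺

cyclohexyl–N₂⁺ > cyclohexyl–OTf > cyclohexyl–I > cyclohexyl–OH₂⁺ > cyclohexyl–F

Identical carbon frameworks mean the comparison reduces to leaving-group quality.
The more stable X⁻ (or X) is on its own — i.e. the weaker a base it is — the better a leaving group it makes.
cyclohexyl–N₂⁺ loses N₂: no meaningful conjugate acid; N₂ departs as an exceptionally stable neutral molecule
cyclohexyl–OTf loses OTf⁻: pKₐ(CF₃SO₃H (triflic acid)) ≈ -14
cyclohexyl–I loses I⁻: pKₐ(HI) ≈ -10
cyclohexyl–OH₂⁺ loses H₂O: pKₐ(H₃O⁺) ≈ -1.7
cyclohexyl–F loses F⁻: pKₐ(HF) ≈ 3.2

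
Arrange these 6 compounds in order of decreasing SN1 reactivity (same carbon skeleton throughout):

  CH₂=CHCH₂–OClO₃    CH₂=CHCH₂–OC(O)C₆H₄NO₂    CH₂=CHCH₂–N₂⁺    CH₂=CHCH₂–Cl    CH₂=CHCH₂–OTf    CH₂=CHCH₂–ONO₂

CH₂=CHCH₂–N₂⁺ > CH₂=CHCH₂–OTf > CH₂=CHCH₂–OClO₃ > CH₂=CHCH₂–Cl > CH₂=CHCH₂–ONO₂ > CH₂=CHCH₂–OC(O)C₆H₄NO₂

Identical carbon frameworks mean the comparison reduces to leaving-group quality.
Rank by basicity of the departing species: weakest base leaves most easily.
CH₂=CHCH₂–N₂⁺ loses N₂: no meaningful conjugate acid; N₂ departs as an exceptionally stable neutral molecule
CH₂=CHCH₂–OTf loses OTf⁻: pKₐ(CF₃SO₃H (triflic acid)) ≈ -14
CH₂=CHCH₂–OClO₃ loses ClO₄⁻: pKₐ(HClO₄) ≈ -10
CH₂=CHCH₂–Cl loses Cl⁻: pKₐ(HCl) ≈ -7
CH₂=CHCH₂–ONO₂ loses NO₃⁻: pKₐ(HNO₃) ≈ -1.3
CH₂=CHCH₂–OC(O)C₆H₄NO₂ loses p-O₂N–C₆H₄–COO⁻: pKₐ(p-nitrobenzoic acid) ≈ 3.4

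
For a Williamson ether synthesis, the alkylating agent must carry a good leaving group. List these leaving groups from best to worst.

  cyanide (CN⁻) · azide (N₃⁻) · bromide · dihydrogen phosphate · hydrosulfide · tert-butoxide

Leaving-group ability tracks the stability of the departed species; conjugate-acid pKₐ is the usual yardstick (lower pKₐ → better LG).
bromide: pKₐ(HBr) ≈ -9
dihydrogen phosphate: pKₐ(H₃PO₄) ≈ 2.1
azide (N₃⁻): pKₐ(HN₃) ≈ 4.7
hydrosulfide: pKₐ(H₂S) ≈ 7
cyanide (CN⁻): pKₐ(HCN) ≈ 9.2
tert-butoxide: pKₐ(t-BuOH) ≈ 18

bromide > dihydrogen phosphate > azide (N₃⁻) > hydrosulfide > cyanide (CN⁻) > tert-butoxide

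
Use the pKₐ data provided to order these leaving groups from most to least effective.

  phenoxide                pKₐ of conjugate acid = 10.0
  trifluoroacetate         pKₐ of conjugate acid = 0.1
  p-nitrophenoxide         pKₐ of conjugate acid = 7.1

Lower conjugate-acid pKₐ ⇒ weaker base ⇒ better leaving group.
Sorting by the given values: trifluoroacetate (0.1), p-nitrophenoxide (7.1), phenoxide (10.0).

trifluoroacetate > p-nitrophenoxide > phenoxide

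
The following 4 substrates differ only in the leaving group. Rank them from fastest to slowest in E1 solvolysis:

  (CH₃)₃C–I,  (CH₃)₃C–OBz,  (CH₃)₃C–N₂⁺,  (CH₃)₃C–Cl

(CH₃)₃C–N₂⁺ > (CH₃)₃C–I > (CH₃)₃C–Cl > (CH₃)₃C–OBz

The skeletons are identical, so relative rate is governed entirely by leaving-group ability.
Leaving-group ability tracks the stability of the departed species; conjugate-acid pKₐ is the usual yardstick (lower pKₐ → better LG).
(CH₃)₃C–N₂⁺ loses N₂: no meaningful conjugate acid; N₂ departs as an exceptionally stable neutral molecule
(CH₃)₃C–I loses I⁻: pKₐ(HI) ≈ -10
(CH₃)₃C–Cl loses Cl⁻: pKₐ(HCl) ≈ -7
(CH₃)₃C–OBz loses PhCOO⁻: pKₐ(C₆H₅COOH) ≈ 4.2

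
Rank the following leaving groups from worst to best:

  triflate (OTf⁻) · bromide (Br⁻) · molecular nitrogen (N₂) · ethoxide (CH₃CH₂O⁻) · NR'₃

molecular nitrogen (N₂): no meaningful conjugate acid; N₂ departs as an exceptionally stable neutral molecule
triflate (OTf⁻): pKₐ(CF₃SO₃H (triflic acid)) ≈ -14
bromide (Br⁻): pKₐ(HBr) ≈ -9
NR'₃: pKₐ(R'₃NH⁺) ≈ 10.7
ethoxide (CH₃CH₂O⁻): pKₐ(CH₃CH₂OH) ≈ 16
Listed from poorest to best leaving group as asked.

ethoxide (CH₃CH₂O⁻) < NR'₃ < bromide (Br⁻) < triflate (OTf⁻) < molecular nitrogen (N₂)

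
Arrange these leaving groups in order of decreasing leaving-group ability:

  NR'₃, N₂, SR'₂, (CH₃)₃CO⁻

N₂ > SR'₂ > NR'₃ > (CH₃)₃CO⁻

N₂: no meaningful conjugate acid; N₂ departs as an exceptionally stable neutral molecule
SR'₂: pKₐ(R'₂SH⁺) ≈ -7 — neutral; leaves from a sulfonium salt (R–SR'₂⁺)
NR'₃: pKₐ(R'₃NH⁺) ≈ 10.7
(CH₃)₃CO⁻: pKₐ(t-BuOH) ≈ 18 — bulky, strongly basic alkoxide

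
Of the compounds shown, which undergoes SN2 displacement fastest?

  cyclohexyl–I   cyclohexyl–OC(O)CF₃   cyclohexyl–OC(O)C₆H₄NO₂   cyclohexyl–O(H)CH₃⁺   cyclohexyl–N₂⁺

With the same alkyl group throughout, only the leaving group differentiates the rates.
Rank by basicity of the departing species: weakest base leaves most easily.
cyclohexyl–N₂⁺ loses N₂: no meaningful conjugate acid; N₂ departs as an exceptionally stable neutral molecule
cyclohexyl–I loses I⁻: pKₐ(HI) ≈ -10
cyclohexyl–O(H)CH₃⁺ loses R'OH: pKₐ(R'OH₂⁺) ≈ -2.4
cyclohexyl–OC(O)CF₃ loses CF₃COO⁻: pKₐ(CF₃COOH) ≈ 0.2
cyclohexyl–OC(O)C₆H₄NO₂ loses p-O₂N–C₆H₄–COO⁻: pKₐ(p-nitrobenzoic acid) ≈ 3.4

cyclohexyl–N₂⁺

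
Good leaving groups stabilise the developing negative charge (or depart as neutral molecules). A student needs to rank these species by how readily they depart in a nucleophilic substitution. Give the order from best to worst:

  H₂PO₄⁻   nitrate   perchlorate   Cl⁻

perchlorate > Cl⁻ > nitrate > H₂PO₄⁻

The more stable X⁻ (or X) is on its own — i.e. the weaker a base it is — the better a leaving group it makes.
perchlorate: pKₐ(HClO₄) ≈ -10
Cl⁻: pKₐ(HCl) ≈ -7
nitrate: pKₐ(HNO₃) ≈ -1.3
H₂PO₄⁻: pKₐ(H₃PO₄) ≈ 2.1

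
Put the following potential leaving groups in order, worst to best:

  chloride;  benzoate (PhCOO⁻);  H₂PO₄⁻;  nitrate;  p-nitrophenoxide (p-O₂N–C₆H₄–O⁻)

p-nitrophenoxide (p-O₂N–C₆H₄–O⁻) < benzoate (PhCOO⁻) < H₂PO₄⁻ < nitrate < chloride

The more stable X⁻ (or X) is on its own — i.e. the weaker a base it is — the better a leaving group it makes.
chloride: pKₐ(HCl) ≈ -7
nitrate: pKₐ(HNO₃) ≈ -1.3
H₂PO₄⁻: pKₐ(H₃PO₄) ≈ 2.1
benzoate (PhCOO⁻): pKₐ(C₆H₅COOH) ≈ 4.2
p-nitrophenoxide (p-O₂N–C₆H₄–O⁻): pKₐ(p-nitrophenol) ≈ 7.2
Reversing gives the worst-to-best order requested.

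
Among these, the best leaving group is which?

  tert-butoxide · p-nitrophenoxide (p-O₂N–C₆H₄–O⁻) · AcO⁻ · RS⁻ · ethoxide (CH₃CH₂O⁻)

AcO⁻

AcO⁻: pKₐ(CH₃COOH) ≈ 4.8
p-nitrophenoxide (p-O₂N–C₆H₄–O⁻): pKₐ(p-nitrophenol) ≈ 7.2
RS⁻: pKₐ(RSH (a thiol)) ≈ 10.5
ethoxide (CH₃CH₂O⁻): pKₐ(CH₃CH₂OH) ≈ 16
tert-butoxide: pKₐ(t-BuOH) ≈ 18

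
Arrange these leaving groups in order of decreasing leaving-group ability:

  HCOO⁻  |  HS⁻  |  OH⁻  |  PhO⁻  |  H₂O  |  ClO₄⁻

ClO₄⁻ > H₂O > HCOO⁻ > HS⁻ > PhO⁻ > OH⁻

The more stable X⁻ (or X) is on its own — i.e. the weaker a base it is — the better a leaving group it makes.
ClO₄⁻: pKₐ(HClO₄) ≈ -10
H₂O: pKₐ(H₃O⁺) ≈ -1.7
HCOO⁻: pKₐ(HCOOH) ≈ 3.8
HS⁻: pKₐ(H₂S) ≈ 7
PhO⁻: pKₐ(C₆H₅OH (phenol)) ≈ 10
OH⁻: pKₐ(H₂O) ≈ 15.7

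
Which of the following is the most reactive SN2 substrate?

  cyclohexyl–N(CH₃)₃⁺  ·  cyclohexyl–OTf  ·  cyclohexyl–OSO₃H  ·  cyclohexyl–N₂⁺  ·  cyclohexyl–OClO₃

Same R in every case — rank the leaving groups.
The more stable X⁻ (or X) is on its own — i.e. the weaker a base it is — the better a leaving group it makes.
cyclohexyl–N₂⁺ loses N₂: no meaningful conjugate acid; N₂ departs as an exceptionally stable neutral molecule
cyclohexyl–OTf loses OTf⁻: pKₐ(CF₃SO₃H (triflic acid)) ≈ -14
cyclohexyl–OClO₃ loses ClO₄⁻: pKₐ(HClO₄) ≈ -10
cyclohexyl–OSO₃H loses HSO₄⁻: pKₐ(H₂SO₄) ≈ -3
cyclohexyl–N(CH₃)₃⁺ loses NR'₃: pKₐ(R'₃NH⁺) ≈ 10.7

cyclohexyl–N₂⁺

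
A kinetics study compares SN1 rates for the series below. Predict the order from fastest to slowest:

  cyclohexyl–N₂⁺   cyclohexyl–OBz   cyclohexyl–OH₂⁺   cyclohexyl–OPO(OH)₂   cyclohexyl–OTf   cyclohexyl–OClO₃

With the same alkyl group throughout, only the leaving group differentiates the rates.
Leaving-group ability tracks the stability of the departed species; conjugate-acid pKₐ is the usual yardstick (lower pKₐ → better LG).
cyclohexyl–N₂⁺ loses N₂: no meaningful conjugate acid; N₂ departs as an exceptionally stable neutral molecule
cyclohexyl–OTf loses OTf⁻: pKₐ(CF₃SO₃H (triflic acid)) ≈ -14
cyclohexyl–OClO₃ loses ClO₄⁻: pKₐ(HClO₄) ≈ -10
cyclohexyl–OH₂⁺ loses H₂O: pKₐ(H₃O⁺) ≈ -1.7
cyclohexyl–OPO(OH)₂ loses H₂PO₄⁻: pKₐ(H₃PO₄) ≈ 2.1
cyclohexyl–OBz loses PhCOO⁻: pKₐ(C₆H₅COOH) ≈ 4.2

cyclohexyl–N₂⁺ > cyclohexyl–OTf > cyclohexyl–OClO₃ > cyclohexyl–OH₂⁺ > cyclohexyl–OPO(OH)₂ > cyclohexyl–OBz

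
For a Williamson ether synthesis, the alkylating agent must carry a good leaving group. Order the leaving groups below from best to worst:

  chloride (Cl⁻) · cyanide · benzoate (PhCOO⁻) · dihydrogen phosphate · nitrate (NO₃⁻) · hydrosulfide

chloride (Cl⁻): pKₐ(HCl) ≈ -7 — moderately weak base
nitrate (NO₃⁻): pKₐ(HNO₃) ≈ -1.3 — resonance-delocalised over three oxygens
dihydrogen phosphate: pKₐ(H₃PO₄) ≈ 2.1 — moderate base; biological leaving group after further activation
benzoate (PhCOO⁻): pKₐ(C₆H₅COOH) ≈ 4.2
hydrosulfide: pKₐ(H₂S) ≈ 7
cyanide: pKₐ(HCN) ≈ 9.2

chloride (Cl⁻) > nitrate (NO₃⁻) > dihydrogen phosphate > benzoate (PhCOO⁻) > hydrosulfide > cyanide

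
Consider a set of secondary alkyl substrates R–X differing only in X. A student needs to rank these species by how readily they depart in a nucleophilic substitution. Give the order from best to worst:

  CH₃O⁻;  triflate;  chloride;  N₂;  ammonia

N₂ > triflate > chloride > ammonia > CH₃O⁻

The more stable X⁻ (or X) is on its own — i.e. the weaker a base it is — the better a leaving group it makes.
N₂: no meaningful conjugate acid; N₂ departs as an exceptionally stable neutral molecule
triflate: pKₐ(CF₃SO₃H (triflic acid)) ≈ -14
chloride: pKₐ(HCl) ≈ -7
ammonia: pKₐ(NH₄⁺) ≈ 9.2
CH₃O⁻: pKₐ(CH₃OH) ≈ 15.5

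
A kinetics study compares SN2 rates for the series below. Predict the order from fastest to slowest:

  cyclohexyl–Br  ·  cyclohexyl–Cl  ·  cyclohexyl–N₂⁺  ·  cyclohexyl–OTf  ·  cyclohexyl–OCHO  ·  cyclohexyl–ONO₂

cyclohexyl–N₂⁺ > cyclohexyl–OTf > cyclohexyl–Br > cyclohexyl–Cl > cyclohexyl–ONO₂ > cyclohexyl–OCHO

Same R in every case — rank the leaving groups.
The more stable X⁻ (or X) is on its own — i.e. the weaker a base it is — the better a leaving group it makes.
cyclohexyl–N₂⁺ loses N₂: no meaningful conjugate acid; N₂ departs as an exceptionally stable neutral molecule
cyclohexyl–OTf loses OTf⁻: pKₐ(CF₃SO₃H (triflic acid)) ≈ -14
cyclohexyl–Br loses Br⁻: pKₐ(HBr) ≈ -9
cyclohexyl–Cl loses Cl⁻: pKₐ(HCl) ≈ -7
cyclohexyl–ONO₂ loses NO₃⁻: pKₐ(HNO₃) ≈ -1.3
cyclohexyl–OCHO loses HCOO⁻: pKₐ(HCOOH) ≈ 3.8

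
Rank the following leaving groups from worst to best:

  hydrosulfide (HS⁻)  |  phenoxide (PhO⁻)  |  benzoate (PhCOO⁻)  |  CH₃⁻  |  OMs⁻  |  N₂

N₂: no meaningful conjugate acid; N₂ departs as an exceptionally stable neutral molecule
OMs⁻: pKₐ(CH₃SO₃H (MsOH)) ≈ -1.9
benzoate (PhCOO⁻): pKₐ(C₆H₅COOH) ≈ 4.2 — aryl carboxylate
hydrosulfide (HS⁻): pKₐ(H₂S) ≈ 7 — larger and more polarisable than the oxygen analogue
phenoxide (PhO⁻): pKₐ(C₆H₅OH (phenol)) ≈ 10
CH₃⁻: pKₐ(CH₄) ≈ 48
Listed from poorest to best leaving group as asked.

CH₃⁻ < phenoxide (PhO⁻) < hydrosulfide (HS⁻) < benzoate (PhCOO⁻) < OMs⁻ < N₂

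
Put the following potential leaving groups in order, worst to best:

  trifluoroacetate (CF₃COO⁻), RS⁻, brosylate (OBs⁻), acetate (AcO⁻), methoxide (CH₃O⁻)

methoxide (CH₃O⁻) < RS⁻ < acetate (AcO⁻) < trifluoroacetate (CF₃COO⁻) < brosylate (OBs⁻)

The more stable X⁻ (or X) is on its own — i.e. the weaker a base it is — the better a leaving group it makes.
brosylate (OBs⁻): pKₐ(p-BrC₆H₄SO₃H) ≈ -2.8
trifluoroacetate (CF₃COO⁻): pKₐ(CF₃COOH) ≈ 0.2 — strongly electron-withdrawing CF₃ stabilises the carboxylate
acetate (AcO⁻): pKₐ(CH₃COOH) ≈ 4.8 — resonance-stabilised but still a weak base
RS⁻: pKₐ(RSH (a thiol)) ≈ 10.5
methoxide (CH₃O⁻): pKₐ(CH₃OH) ≈ 15.5
The question asks for worst first, so the sequence is read in increasing leaving-group ability.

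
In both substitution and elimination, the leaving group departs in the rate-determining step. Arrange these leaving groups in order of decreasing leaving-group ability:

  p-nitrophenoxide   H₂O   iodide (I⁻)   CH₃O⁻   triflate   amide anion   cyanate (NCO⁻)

triflate > iodide (I⁻) > H₂O > cyanate (NCO⁻) > p-nitrophenoxide > CH₃O⁻ > amide anion

triflate: pKₐ(CF₃SO₃H (triflic acid)) ≈ -14
iodide (I⁻): pKₐ(HI) ≈ -10 — large, highly polarisable; very weak base
H₂O: pKₐ(H₃O⁺) ≈ -1.7
cyanate (NCO⁻): pKₐ(HOCN) ≈ 3.5 — resonance between N and O
p-nitrophenoxide: pKₐ(p-nitrophenol) ≈ 7.2 — nitro group delocalises the charge; the classic chromogenic LG
CH₃O⁻: pKₐ(CH₃OH) ≈ 15.5 — strong base; alkoxides do not leave unassisted
amide anion: pKₐ(NH₃) ≈ 38 — extremely strong base; never a leaving group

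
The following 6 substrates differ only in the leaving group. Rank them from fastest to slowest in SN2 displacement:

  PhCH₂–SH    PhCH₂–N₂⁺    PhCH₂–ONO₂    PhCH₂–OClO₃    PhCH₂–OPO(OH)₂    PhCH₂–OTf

PhCH₂–N₂⁺ > PhCH₂–OTf > PhCH₂–OClO₃ > PhCH₂–ONO₂ > PhCH₂–OPO(OH)₂ > PhCH₂–SH

The skeletons are identical, so relative rate is governed entirely by leaving-group ability.
The more stable X⁻ (or X) is on its own — i.e. the weaker a base it is — the better a leaving group it makes.
PhCH₂–N₂⁺ loses N₂: no meaningful conjugate acid; N₂ departs as an exceptionally stable neutral molecule
PhCH₂–OTf loses OTf⁻: pKₐ(CF₃SO₃H (triflic acid)) ≈ -14
PhCH₂–OClO₃ loses ClO₄⁻: pKₐ(HClO₄) ≈ -10
PhCH₂–ONO₂ loses NO₃⁻: pKₐ(HNO₃) ≈ -1.3
PhCH₂–OPO(OH)₂ loses H₂PO₄⁻: pKₐ(H₃PO₄) ≈ 2.1
PhCH₂–SH loses HS⁻: pKₐ(H₂S) ≈ 7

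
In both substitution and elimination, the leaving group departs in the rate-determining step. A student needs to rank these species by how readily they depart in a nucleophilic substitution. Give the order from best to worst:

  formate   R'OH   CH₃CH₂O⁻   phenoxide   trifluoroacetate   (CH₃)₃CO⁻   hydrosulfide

A good leaving group is a weak base: the lower the pKₐ of its conjugate acid, the more readily it departs.
R'OH: pKₐ(R'OH₂⁺) ≈ -2.4 — neutral; leaves from a protonated ether (an oxonium ion, R–O(H)R'⁺)
trifluoroacetate: pKₐ(CF₃COOH) ≈ 0.2
formate: pKₐ(HCOOH) ≈ 3.8
hydrosulfide: pKₐ(H₂S) ≈ 7 — larger and more polarisable than the oxygen analogue
phenoxide: pKₐ(C₆H₅OH (phenol)) ≈ 10 — resonance into the ring helps, but still a poor LG
CH₃CH₂O⁻: pKₐ(CH₃CH₂OH) ≈ 16 — strong base; alkoxides do not leave unassisted
(CH₃)₃CO⁻: pKₐ(t-BuOH) ≈ 18 — bulky, strongly basic alkoxide

R'OH > trifluoroacetate > formate > hydrosulfide > phenoxide > CH₃CH₂O⁻ > (CH₃)₃CO⁻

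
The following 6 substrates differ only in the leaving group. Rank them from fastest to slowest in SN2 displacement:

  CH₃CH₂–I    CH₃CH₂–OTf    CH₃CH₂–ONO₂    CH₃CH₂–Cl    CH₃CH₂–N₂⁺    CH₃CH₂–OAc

Identical carbon frameworks mean the comparison reduces to leaving-group quality.
Leaving-group ability tracks the stability of the departed species; conjugate-acid pKₐ is the usual yardstick (lower pKₐ → better LG).
CH₃CH₂–N₂⁺ loses N₂: no meaningful conjugate acid; N₂ departs as an exceptionally stable neutral molecule
CH₃CH₂–OTf loses OTf⁻: pKₐ(CF₃SO₃H (triflic acid)) ≈ -14
CH₃CH₂–I loses I⁻: pKₐ(HI) ≈ -10
CH₃CH₂–Cl loses Cl⁻: pKₐ(HCl) ≈ -7
CH₃CH₂–ONO₂ loses NO₃⁻: pKₐ(HNO₃) ≈ -1.3
CH₃CH₂–OAc loses AcO⁻: pKₐ(CH₃COOH) ≈ 4.8

CH₃CH₂–N₂⁺ > CH₃CH₂–OTf > CH₃CH₂–I > CH₃CH₂–Cl > CH₃CH₂–ONO₂ > CH₃CH₂–OAc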